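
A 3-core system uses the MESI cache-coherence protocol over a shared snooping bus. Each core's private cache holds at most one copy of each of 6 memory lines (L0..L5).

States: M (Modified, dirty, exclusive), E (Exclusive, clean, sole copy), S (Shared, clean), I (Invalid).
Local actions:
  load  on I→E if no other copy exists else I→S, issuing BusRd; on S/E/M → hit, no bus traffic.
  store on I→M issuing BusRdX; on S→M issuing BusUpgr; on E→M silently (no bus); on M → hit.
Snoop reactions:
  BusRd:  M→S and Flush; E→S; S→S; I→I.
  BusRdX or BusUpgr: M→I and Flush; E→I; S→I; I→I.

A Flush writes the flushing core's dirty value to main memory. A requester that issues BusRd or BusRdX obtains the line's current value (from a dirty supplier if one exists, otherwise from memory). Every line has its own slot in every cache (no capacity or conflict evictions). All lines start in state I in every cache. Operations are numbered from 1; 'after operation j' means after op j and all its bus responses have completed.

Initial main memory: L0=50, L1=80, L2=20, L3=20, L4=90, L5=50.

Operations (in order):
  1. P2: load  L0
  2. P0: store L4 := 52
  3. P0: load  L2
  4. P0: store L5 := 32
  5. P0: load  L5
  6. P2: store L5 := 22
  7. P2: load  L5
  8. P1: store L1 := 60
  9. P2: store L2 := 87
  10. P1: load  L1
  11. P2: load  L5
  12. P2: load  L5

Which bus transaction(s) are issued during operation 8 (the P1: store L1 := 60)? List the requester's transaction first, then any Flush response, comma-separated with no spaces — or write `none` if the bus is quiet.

  op1 P2: load  L0 → I/I/E on L0; bus BusRd; mem=50
  op2 P0: store L4 := 52 → M/I/I on L4; bus BusRdX; mem=90
  op3 P0: load  L2 → E/I/I on L2; bus BusRd; mem=20
  op4 P0: store L5 := 32 → M/I/I on L5; bus BusRdX; mem=50
  op5 P0: load  L5 → M/I/I on L5; bus (none); mem=50
  op6 P2: store L5 := 22 → I/I/M on L5; bus BusRdX Flush; mem=32
  op7 P2: load  L5 → I/I/M on L5; bus (none); mem=32
  op8 P1: store L1 := 60 → I/M/I on L1; bus BusRdX; mem=80
  op9 P2: store L2 := 87 → I/I/M on L2; bus BusRdX; mem=20
  op10 P1: load  L1 → I/M/I on L1; bus (none); mem=80
  op11 P2: load  L5 → I/I/M on L5; bus (none); mem=32
  op12 P2: load  L5 → I/I/M on L5; bus (none); mem=32

bus = BusRdX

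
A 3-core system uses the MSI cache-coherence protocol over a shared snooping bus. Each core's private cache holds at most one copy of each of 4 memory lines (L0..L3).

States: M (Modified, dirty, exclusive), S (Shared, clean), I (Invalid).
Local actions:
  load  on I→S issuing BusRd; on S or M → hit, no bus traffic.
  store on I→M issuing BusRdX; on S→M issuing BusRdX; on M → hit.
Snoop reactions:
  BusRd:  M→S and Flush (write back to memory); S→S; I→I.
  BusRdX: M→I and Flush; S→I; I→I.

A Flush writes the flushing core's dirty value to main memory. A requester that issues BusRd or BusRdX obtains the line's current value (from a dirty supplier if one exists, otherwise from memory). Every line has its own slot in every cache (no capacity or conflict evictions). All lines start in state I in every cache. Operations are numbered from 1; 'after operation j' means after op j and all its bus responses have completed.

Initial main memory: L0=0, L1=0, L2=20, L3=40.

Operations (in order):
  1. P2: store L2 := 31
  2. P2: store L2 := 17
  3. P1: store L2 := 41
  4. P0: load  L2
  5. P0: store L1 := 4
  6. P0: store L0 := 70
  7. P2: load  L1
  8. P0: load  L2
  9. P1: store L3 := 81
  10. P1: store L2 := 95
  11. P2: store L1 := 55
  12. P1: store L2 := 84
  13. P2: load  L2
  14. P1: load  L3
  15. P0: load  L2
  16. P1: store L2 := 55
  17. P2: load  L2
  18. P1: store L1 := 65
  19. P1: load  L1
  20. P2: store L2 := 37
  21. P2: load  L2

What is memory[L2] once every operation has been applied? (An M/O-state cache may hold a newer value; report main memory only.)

  op1 P2: store L2 := 31 → I/I/M on L2; bus BusRdX; mem=20
  op2 P2: store L2 := 17 → I/I/M on L2; bus (none); mem=20
  op3 P1: store L2 := 41 → I/M/I on L2; bus BusRdX Flush; mem=17
  op4 P0: load  L2 → S/S/I on L2; bus BusRd Flush; mem=41
  op5 P0: store L1 := 4 → M/I/I on L1; bus BusRdX; mem=0
  op6 P0: store L0 := 70 → M/I/I on L0; bus BusRdX; mem=0
  op7 P2: load  L1 → S/I/S on L1; bus BusRd Flush; mem=4
  op8 P0: load  L2 → S/S/I on L2; bus (none); mem=41
  op9 P1: store L3 := 81 → I/M/I on L3; bus BusRdX; mem=40
  op10 P1: store L2 := 95 → I/M/I on L2; bus BusRdX; mem=41
  op11 P2: store L1 := 55 → I/I/M on L1; bus BusRdX; mem=4
  op12 P1: store L2 := 84 → I/M/I on L2; bus (none); mem=41
  op13 P2: load  L2 → I/S/S on L2; bus BusRd Flush; mem=84
  op14 P1: load  L3 → I/M/I on L3; bus (none); mem=40
  op15 P0: load  L2 → S/S/S on L2; bus BusRd; mem=84
  op16 P1: store L2 := 55 → I/M/I on L2; bus BusRdX; mem=84
  op17 P2: load  L2 → I/S/S on L2; bus BusRd Flush; mem=55
  op18 P1: store L1 := 65 → I/M/I on L1; bus BusRdX Flush; mem=55
  op19 P1: load  L1 → I/M/I on L1; bus (none); mem=55
  op20 P2: store L2 := 37 → I/I/M on L2; bus BusRdX; mem=55
  op21 P2: load  L2 → I/I/M on L2; bus (none); mem=55

memory[L2] = 55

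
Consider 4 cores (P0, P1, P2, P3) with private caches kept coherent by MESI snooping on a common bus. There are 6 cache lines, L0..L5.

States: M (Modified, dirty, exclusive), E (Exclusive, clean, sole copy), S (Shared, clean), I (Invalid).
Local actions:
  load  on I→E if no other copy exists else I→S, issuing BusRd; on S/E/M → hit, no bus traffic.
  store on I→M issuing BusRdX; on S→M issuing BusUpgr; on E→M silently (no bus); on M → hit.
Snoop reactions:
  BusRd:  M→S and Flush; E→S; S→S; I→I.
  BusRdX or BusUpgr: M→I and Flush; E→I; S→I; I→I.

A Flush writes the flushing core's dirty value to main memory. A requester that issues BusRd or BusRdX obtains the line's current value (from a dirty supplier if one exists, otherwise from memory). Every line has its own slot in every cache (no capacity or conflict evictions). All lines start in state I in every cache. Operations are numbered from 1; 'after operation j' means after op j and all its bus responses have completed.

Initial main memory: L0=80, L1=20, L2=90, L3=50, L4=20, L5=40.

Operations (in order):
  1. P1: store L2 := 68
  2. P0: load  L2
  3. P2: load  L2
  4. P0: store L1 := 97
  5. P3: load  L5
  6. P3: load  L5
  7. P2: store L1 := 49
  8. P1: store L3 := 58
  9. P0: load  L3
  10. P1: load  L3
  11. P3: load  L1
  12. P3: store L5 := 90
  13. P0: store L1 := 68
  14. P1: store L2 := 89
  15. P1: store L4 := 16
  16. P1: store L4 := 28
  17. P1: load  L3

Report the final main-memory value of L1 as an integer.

  op1 P1: store L2 := 68 → I/M/I/I on L2; bus BusRdX; mem=90
  op2 P0: load  L2 → S/S/I/I on L2; bus BusRd Flush; mem=68
  op3 P2: load  L2 → S/S/S/I on L2; bus BusRd; mem=68
  op4 P0: store L1 := 97 → M/I/I/I on L1; bus BusRdX; mem=20
  op5 P3: load  L5 → I/I/I/E on L5; bus BusRd; mem=40
  op6 P3: load  L5 → I/I/I/E on L5; bus (none); mem=40
  op7 P2: store L1 := 49 → I/I/M/I on L1; bus BusRdX Flush; mem=97
  op8 P1: store L3 := 58 → I/M/I/I on L3; bus BusRdX; mem=50
  op9 P0: load  L3 → S/S/I/I on L3; bus BusRd Flush; mem=58
  op10 P1: load  L3 → S/S/I/I on L3; bus (none); mem=58
  op11 P3: load  L1 → I/I/S/S on L1; bus BusRd Flush; mem=49
  op12 P3: store L5 := 90 → I/I/I/M on L5; bus (none); mem=40
  op13 P0: store L1 := 68 → M/I/I/I on L1; bus BusRdX; mem=49
  op14 P1: store L2 := 89 → I/M/I/I on L2; bus BusUpgr; mem=68
  op15 P1: store L4 := 16 → I/M/I/I on L4; bus BusRdX; mem=20
  op16 P1: store L4 := 28 → I/M/I/I on L4; bus (none); mem=20
  op17 P1: load  L3 → S/S/I/I on L3; bus (none); mem=58

memory[L1] = 49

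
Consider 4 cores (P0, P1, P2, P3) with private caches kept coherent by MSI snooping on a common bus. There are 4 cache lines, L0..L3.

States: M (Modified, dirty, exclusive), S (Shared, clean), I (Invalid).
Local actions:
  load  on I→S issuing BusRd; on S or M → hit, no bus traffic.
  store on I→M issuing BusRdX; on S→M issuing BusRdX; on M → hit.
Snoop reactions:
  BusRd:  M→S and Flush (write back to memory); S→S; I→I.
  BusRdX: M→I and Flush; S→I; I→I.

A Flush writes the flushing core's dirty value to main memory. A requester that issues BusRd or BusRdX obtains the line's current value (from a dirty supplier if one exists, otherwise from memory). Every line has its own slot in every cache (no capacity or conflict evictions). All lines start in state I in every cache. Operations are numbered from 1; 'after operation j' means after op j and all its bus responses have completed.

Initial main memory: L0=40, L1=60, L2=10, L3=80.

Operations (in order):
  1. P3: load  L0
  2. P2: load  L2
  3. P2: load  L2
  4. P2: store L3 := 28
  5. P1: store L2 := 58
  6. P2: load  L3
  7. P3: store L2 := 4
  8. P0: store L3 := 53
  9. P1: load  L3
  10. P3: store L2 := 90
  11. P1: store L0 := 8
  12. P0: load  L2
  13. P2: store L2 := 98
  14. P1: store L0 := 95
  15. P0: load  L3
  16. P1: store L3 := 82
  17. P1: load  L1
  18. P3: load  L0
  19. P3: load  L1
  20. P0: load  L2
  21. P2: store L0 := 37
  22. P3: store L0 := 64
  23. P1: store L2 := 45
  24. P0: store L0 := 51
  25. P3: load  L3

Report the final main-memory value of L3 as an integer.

1. P3: load  L0  bus=[BusRd]  L0: P0=I P1=I P2=I P3=S  mem[L0]=40
2. P2: load  L2  bus=[BusRd]  L2: P0=I P1=I P2=S P3=I  mem[L2]=10
3. P2: load  L2  bus=[-]  L2: P0=I P1=I P2=S P3=I  mem[L2]=10
4. P2: store L3 := 28  bus=[BusRdX]  L3: P0=I P1=I P2=M P3=I  mem[L3]=80
5. P1: store L2 := 58  bus=[BusRdX]  L2: P0=I P1=M P2=I P3=I  mem[L2]=10
6. P2: load  L3  bus=[-]  L3: P0=I P1=I P2=M P3=I  mem[L3]=80
7. P3: store L2 := 4  bus=[BusRdX,Flush]  L2: P0=I P1=I P2=I P3=M  mem[L2]=58
8. P0: store L3 := 53  bus=[BusRdX,Flush]  L3: P0=M P1=I P2=I P3=I  mem[L3]=28
9. P1: load  L3  bus=[BusRd,Flush]  L3: P0=S P1=S P2=I P3=I  mem[L3]=53
10. P3: store L2 := 90  bus=[-]  L2: P0=I P1=I P2=I P3=M  mem[L2]=58
11. P1: store L0 := 8  bus=[BusRdX]  L0: P0=I P1=M P2=I P3=I  mem[L0]=40
12. P0: load  L2  bus=[BusRd,Flush]  L2: P0=S P1=I P2=I P3=S  mem[L2]=90
13. P2: store L2 := 98  bus=[BusRdX]  L2: P0=I P1=I P2=M P3=I  mem[L2]=90
14. P1: store L0 := 95  bus=[-]  L0: P0=I P1=M P2=I P3=I  mem[L0]=40
15. P0: load  L3  bus=[-]  L3: P0=S P1=S P2=I P3=I  mem[L3]=53
16. P1: store L3 := 82  bus=[BusRdX]  L3: P0=I P1=M P2=I P3=I  mem[L3]=53
17. P1: load  L1  bus=[BusRd]  L1: P0=I P1=S P2=I P3=I  mem[L1]=60
18. P3: load  L0  bus=[BusRd,Flush]  L0: P0=I P1=S P2=I P3=S  mem[L0]=95
19. P3: load  L1  bus=[BusRd]  L1: P0=I P1=S P2=I P3=S  mem[L1]=60
20. P0: load  L2  bus=[BusRd,Flush]  L2: P0=S P1=I P2=S P3=I  mem[L2]=98
21. P2: store L0 := 37  bus=[BusRdX]  L0: P0=I P1=I P2=M P3=I  mem[L0]=95
22. P3: store L0 := 64  bus=[BusRdX,Flush]  L0: P0=I P1=I P2=I P3=M  mem[L0]=37
23. P1: store L2 := 45  bus=[BusRdX]  L2: P0=I P1=M P2=I P3=I  mem[L2]=98
24. P0: store L0 := 51  bus=[BusRdX,Flush]  L0: P0=M P1=I P2=I P3=I  mem[L0]=64
25. P3: load  L3  bus=[BusRd,Flush]  L3: P0=I P1=S P2=I P3=S  mem[L3]=82

memory[L3] = 82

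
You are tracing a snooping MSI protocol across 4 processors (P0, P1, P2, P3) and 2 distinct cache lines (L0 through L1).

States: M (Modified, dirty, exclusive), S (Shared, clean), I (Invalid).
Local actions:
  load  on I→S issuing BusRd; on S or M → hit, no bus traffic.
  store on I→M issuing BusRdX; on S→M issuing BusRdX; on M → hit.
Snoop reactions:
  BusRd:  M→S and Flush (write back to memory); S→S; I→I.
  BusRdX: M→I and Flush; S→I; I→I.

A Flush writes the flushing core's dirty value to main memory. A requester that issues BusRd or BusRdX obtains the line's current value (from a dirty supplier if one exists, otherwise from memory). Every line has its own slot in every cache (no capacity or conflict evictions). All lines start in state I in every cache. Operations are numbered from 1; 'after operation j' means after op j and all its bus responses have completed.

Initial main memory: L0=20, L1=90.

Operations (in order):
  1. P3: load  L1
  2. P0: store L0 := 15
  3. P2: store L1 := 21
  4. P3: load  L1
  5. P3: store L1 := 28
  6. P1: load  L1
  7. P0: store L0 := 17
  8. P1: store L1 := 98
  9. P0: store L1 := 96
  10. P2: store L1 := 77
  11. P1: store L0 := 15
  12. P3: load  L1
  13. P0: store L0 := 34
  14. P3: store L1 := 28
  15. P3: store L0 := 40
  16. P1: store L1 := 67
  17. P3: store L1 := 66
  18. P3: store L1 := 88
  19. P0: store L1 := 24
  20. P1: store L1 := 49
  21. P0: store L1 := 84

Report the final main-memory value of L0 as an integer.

step 1: P3: load  L1  ⟶  IIIS  (L1)  txn=BusRd  M[L1]=90
step 2: P0: store L0 := 15  ⟶  MIII  (L0)  txn=BusRdX  M[L0]=20
step 3: P2: store L1 := 21  ⟶  IIMI  (L1)  txn=BusRdX  M[L1]=90
step 4: P3: load  L1  ⟶  IISS  (L1)  txn=BusRd+Flush  M[L1]=21
step 5: P3: store L1 := 28  ⟶  IIIM  (L1)  txn=BusRdX  M[L1]=21
step 6: P1: load  L1  ⟶  ISIS  (L1)  txn=BusRd+Flush  M[L1]=28
step 7: P0: store L0 := 17  ⟶  MIII  (L0)  txn=∅  M[L0]=20
step 8: P1: store L1 := 98  ⟶  IMII  (L1)  txn=BusRdX  M[L1]=28
step 9: P0: store L1 := 96  ⟶  MIII  (L1)  txn=BusRdX+Flush  M[L1]=98
step 10: P2: store L1 := 77  ⟶  IIMI  (L1)  txn=BusRdX+Flush  M[L1]=96
step 11: P1: store L0 := 15  ⟶  IMII  (L0)  txn=BusRdX+Flush  M[L0]=17
step 12: P3: load  L1  ⟶  IISS  (L1)  txn=BusRd+Flush  M[L1]=77
step 13: P0: store L0 := 34  ⟶  MIII  (L0)  txn=BusRdX+Flush  M[L0]=15
step 14: P3: store L1 := 28  ⟶  IIIM  (L1)  txn=BusRdX  M[L1]=77
step 15: P3: store L0 := 40  ⟶  IIIM  (L0)  txn=BusRdX+Flush  M[L0]=34
step 16: P1: store L1 := 67  ⟶  IMII  (L1)  txn=BusRdX+Flush  M[L1]=28
step 17: P3: store L1 := 66  ⟶  IIIM  (L1)  txn=BusRdX+Flush  M[L1]=67
step 18: P3: store L1 := 88  ⟶  IIIM  (L1)  txn=∅  M[L1]=67
step 19: P0: store L1 := 24  ⟶  MIII  (L1)  txn=BusRdX+Flush  M[L1]=88
step 20: P1: store L1 := 49  ⟶  IMII  (L1)  txn=BusRdX+Flush  M[L1]=24
step 21: P0: store L1 := 84  ⟶  MIII  (L1)  txn=BusRdX+Flush  M[L1]=49

memory[L0] = 34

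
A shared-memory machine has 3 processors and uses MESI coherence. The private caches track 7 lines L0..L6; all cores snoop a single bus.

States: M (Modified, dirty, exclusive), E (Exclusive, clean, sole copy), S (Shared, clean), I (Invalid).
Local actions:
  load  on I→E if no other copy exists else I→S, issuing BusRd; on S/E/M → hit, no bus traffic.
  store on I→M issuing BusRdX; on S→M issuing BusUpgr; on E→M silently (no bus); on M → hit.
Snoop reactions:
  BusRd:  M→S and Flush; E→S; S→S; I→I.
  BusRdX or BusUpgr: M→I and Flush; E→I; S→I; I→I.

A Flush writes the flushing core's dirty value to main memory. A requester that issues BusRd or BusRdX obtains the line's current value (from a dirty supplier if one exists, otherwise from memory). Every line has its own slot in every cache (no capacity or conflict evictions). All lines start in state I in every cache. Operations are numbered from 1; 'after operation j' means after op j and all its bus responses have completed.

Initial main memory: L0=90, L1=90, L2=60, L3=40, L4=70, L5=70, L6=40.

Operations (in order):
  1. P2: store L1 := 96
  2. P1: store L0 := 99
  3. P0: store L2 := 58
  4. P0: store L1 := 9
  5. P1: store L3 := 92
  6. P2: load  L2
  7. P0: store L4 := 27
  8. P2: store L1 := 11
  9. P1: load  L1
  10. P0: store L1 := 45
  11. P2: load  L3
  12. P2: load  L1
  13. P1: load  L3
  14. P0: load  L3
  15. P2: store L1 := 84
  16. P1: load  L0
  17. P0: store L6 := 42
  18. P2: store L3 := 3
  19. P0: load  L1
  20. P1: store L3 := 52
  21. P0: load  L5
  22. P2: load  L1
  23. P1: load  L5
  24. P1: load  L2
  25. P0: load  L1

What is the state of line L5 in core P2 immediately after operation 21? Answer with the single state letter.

state = I

[1] P2: store L1 := 96 | P0:I, P1:I, P2:M(96) | bus: BusRdX
[2] P1: store L0 := 99 | P0:I, P1:M(99), P2:I | bus: BusRdX
[3] P0: store L2 := 58 | P0:M(58), P1:I, P2:I | bus: BusRdX
[4] P0: store L1 := 9 | P0:M(9), P1:I, P2:I | bus: BusRdX,Flush
[5] P1: store L3 := 92 | P0:I, P1:M(92), P2:I | bus: BusRdX
[6] P2: load  L2 | P0:S(58), P1:I, P2:S(58) | bus: BusRd,Flush
[7] P0: store L4 := 27 | P0:M(27), P1:I, P2:I | bus: BusRdX
[8] P2: store L1 := 11 | P0:I, P1:I, P2:M(11) | bus: BusRdX,Flush
[9] P1: load  L1 | P0:I, P1:S(11), P2:S(11) | bus: BusRd,Flush
[10] P0: store L1 := 45 | P0:M(45), P1:I, P2:I | bus: BusRdX
[11] P2: load  L3 | P0:I, P1:S(92), P2:S(92) | bus: BusRd,Flush
[12] P2: load  L1 | P0:S(45), P1:I, P2:S(45) | bus: BusRd,Flush
[13] P1: load  L3 | P0:I, P1:S(92), P2:S(92) | bus: none
[14] P0: load  L3 | P0:S(92), P1:S(92), P2:S(92) | bus: BusRd
[15] P2: store L1 := 84 | P0:I, P1:I, P2:M(84) | bus: BusUpgr
[16] P1: load  L0 | P0:I, P1:M(99), P2:I | bus: none
[17] P0: store L6 := 42 | P0:M(42), P1:I, P2:I | bus: BusRdX
[18] P2: store L3 := 3 | P0:I, P1:I, P2:M(3) | bus: BusUpgr
[19] P0: load  L1 | P0:S(84), P1:I, P2:S(84) | bus: BusRd,Flush
[20] P1: store L3 := 52 | P0:I, P1:M(52), P2:I | bus: BusRdX,Flush
[21] P0: load  L5 | P0:E(70), P1:I, P2:I | bus: BusRd
[22] P2: load  L1 | P0:S(84), P1:I, P2:S(84) | bus: none
[23] P1: load  L5 | P0:S(70), P1:S(70), P2:I | bus: BusRd
[24] P1: load  L2 | P0:S(58), P1:S(58), P2:S(58) | bus: BusRd
[25] P0: load  L1 | P0:S(84), P1:I, P2:S(84) | bus: none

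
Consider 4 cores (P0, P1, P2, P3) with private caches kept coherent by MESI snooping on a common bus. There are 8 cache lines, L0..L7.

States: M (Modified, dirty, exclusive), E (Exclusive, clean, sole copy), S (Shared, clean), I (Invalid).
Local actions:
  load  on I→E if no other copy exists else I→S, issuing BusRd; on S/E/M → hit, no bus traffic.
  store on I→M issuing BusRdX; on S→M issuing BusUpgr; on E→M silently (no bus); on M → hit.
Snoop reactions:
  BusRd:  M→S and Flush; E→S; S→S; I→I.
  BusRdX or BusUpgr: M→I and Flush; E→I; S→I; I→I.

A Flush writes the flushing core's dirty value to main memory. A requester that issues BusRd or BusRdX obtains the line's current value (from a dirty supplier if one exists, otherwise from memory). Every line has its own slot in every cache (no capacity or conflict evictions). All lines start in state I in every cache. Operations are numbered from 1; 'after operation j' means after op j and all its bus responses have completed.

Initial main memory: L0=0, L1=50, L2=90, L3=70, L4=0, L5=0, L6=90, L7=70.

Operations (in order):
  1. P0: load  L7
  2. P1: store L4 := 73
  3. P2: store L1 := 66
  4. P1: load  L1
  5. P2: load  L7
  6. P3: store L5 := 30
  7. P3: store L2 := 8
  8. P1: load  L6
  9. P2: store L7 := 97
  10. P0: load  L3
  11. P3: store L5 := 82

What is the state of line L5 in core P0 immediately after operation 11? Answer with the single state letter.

state = I

1. P0: load  L7  bus=[BusRd]  L7: P0=E P1=I P2=I P3=I  mem[L7]=70
2. P1: store L4 := 73  bus=[BusRdX]  L4: P0=I P1=M P2=I P3=I  mem[L4]=0
3. P2: store L1 := 66  bus=[BusRdX]  L1: P0=I P1=I P2=M P3=I  mem[L1]=50
4. P1: load  L1  bus=[BusRd,Flush]  L1: P0=I P1=S P2=S P3=I  mem[L1]=66
5. P2: load  L7  bus=[BusRd]  L7: P0=S P1=I P2=S P3=I  mem[L7]=70
6. P3: store L5 := 30  bus=[BusRdX]  L5: P0=I P1=I P2=I P3=M  mem[L5]=0
7. P3: store L2 := 8  bus=[BusRdX]  L2: P0=I P1=I P2=I P3=M  mem[L2]=90
8. P1: load  L6  bus=[BusRd]  L6: P0=I P1=E P2=I P3=I  mem[L6]=90
9. P2: store L7 := 97  bus=[BusUpgr]  L7: P0=I P1=I P2=M P3=I  mem[L7]=70
10. P0: load  L3  bus=[BusRd]  L3: P0=E P1=I P2=I P3=I  mem[L3]=70
11. P3: store L5 := 82  bus=[-]  L5: P0=I P1=I P2=I P3=M  mem[L5]=0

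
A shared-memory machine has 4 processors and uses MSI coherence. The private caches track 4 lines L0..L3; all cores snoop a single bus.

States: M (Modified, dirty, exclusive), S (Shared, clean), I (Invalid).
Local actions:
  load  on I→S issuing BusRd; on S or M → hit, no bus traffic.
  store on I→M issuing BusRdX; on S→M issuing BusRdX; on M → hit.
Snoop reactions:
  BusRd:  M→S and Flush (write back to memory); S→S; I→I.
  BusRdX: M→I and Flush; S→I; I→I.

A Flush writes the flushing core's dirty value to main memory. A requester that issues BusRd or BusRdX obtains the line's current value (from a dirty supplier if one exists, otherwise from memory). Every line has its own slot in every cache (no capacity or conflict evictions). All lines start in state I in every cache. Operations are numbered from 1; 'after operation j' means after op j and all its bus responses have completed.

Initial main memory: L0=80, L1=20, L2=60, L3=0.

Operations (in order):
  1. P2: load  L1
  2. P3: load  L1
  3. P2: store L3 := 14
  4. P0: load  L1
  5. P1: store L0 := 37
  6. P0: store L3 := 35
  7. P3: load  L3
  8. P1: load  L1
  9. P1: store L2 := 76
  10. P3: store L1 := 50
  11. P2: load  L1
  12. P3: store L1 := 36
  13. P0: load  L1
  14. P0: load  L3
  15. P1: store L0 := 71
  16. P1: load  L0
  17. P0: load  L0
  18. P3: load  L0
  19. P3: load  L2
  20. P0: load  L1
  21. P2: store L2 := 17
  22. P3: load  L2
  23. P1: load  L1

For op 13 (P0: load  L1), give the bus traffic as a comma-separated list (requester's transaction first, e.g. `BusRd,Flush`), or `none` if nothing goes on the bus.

[1] P2: load  L1 | P0:I, P1:I, P2:S(20), P3:I | bus: BusRd
[2] P3: load  L1 | P0:I, P1:I, P2:S(20), P3:S(20) | bus: BusRd
[3] P2: store L3 := 14 | P0:I, P1:I, P2:M(14), P3:I | bus: BusRdX
[4] P0: load  L1 | P0:S(20), P1:I, P2:S(20), P3:S(20) | bus: BusRd
[5] P1: store L0 := 37 | P0:I, P1:M(37), P2:I, P3:I | bus: BusRdX
[6] P0: store L3 := 35 | P0:M(35), P1:I, P2:I, P3:I | bus: BusRdX,Flush
[7] P3: load  L3 | P0:S(35), P1:I, P2:I, P3:S(35) | bus: BusRd,Flush
[8] P1: load  L1 | P0:S(20), P1:S(20), P2:S(20), P3:S(20) | bus: BusRd
[9] P1: store L2 := 76 | P0:I, P1:M(76), P2:I, P3:I | bus: BusRdX
[10] P3: store L1 := 50 | P0:I, P1:I, P2:I, P3:M(50) | bus: BusRdX
[11] P2: load  L1 | P0:I, P1:I, P2:S(50), P3:S(50) | bus: BusRd,Flush
[12] P3: store L1 := 36 | P0:I, P1:I, P2:I, P3:M(36) | bus: BusRdX
[13] P0: load  L1 | P0:S(36), P1:I, P2:I, P3:S(36) | bus: BusRd,Flush
[14] P0: load  L3 | P0:S(35), P1:I, P2:I, P3:S(35) | bus: none
[15] P1: store L0 := 71 | P0:I, P1:M(71), P2:I, P3:I | bus: none
[16] P1: load  L0 | P0:I, P1:M(71), P2:I, P3:I | bus: none
[17] P0: load  L0 | P0:S(71), P1:S(71), P2:I, P3:I | bus: BusRd,Flush
[18] P3: load  L0 | P0:S(71), P1:S(71), P2:I, P3:S(71) | bus: BusRd
[19] P3: load  L2 | P0:I, P1:S(76), P2:I, P3:S(76) | bus: BusRd,Flush
[20] P0: load  L1 | P0:S(36), P1:I, P2:I, P3:S(36) | bus: none
[21] P2: store L2 := 17 | P0:I, P1:I, P2:M(17), P3:I | bus: BusRdX
[22] P3: load  L2 | P0:I, P1:I, P2:S(17), P3:S(17) | bus: BusRd,Flush
[23] P1: load  L1 | P0:S(36), P1:S(36), P2:I, P3:S(36) | bus: BusRd

bus = BusRd,Flush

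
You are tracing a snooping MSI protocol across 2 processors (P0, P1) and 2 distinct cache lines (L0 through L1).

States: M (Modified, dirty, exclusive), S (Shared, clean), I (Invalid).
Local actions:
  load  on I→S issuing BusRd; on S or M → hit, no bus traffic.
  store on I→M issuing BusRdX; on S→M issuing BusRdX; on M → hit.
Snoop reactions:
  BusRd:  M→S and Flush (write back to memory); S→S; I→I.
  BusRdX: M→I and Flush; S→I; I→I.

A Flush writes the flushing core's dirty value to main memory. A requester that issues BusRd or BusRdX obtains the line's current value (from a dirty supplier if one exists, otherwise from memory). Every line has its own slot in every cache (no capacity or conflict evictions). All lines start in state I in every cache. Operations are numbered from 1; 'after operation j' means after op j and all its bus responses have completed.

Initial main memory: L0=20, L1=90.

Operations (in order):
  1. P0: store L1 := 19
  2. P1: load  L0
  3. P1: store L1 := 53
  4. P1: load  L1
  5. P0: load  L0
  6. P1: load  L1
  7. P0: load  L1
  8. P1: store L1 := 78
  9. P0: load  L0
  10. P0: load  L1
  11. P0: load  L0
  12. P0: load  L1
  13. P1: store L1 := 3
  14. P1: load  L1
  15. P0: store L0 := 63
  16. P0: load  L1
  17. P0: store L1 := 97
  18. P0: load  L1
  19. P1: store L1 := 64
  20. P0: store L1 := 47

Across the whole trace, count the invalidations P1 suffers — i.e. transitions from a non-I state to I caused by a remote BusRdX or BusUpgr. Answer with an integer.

invalidations = 3

1. P0: store L1 := 19  bus=[BusRdX]  L1: P0=M P1=I  mem[L1]=90
2. P1: load  L0  bus=[BusRd]  L0: P0=I P1=S  mem[L0]=20
3. P1: store L1 := 53  bus=[BusRdX,Flush]  L1: P0=I P1=M  mem[L1]=19
4. P1: load  L1  bus=[-]  L1: P0=I P1=M  mem[L1]=19
5. P0: load  L0  bus=[BusRd]  L0: P0=S P1=S  mem[L0]=20
6. P1: load  L1  bus=[-]  L1: P0=I P1=M  mem[L1]=19
7. P0: load  L1  bus=[BusRd,Flush]  L1: P0=S P1=S  mem[L1]=53
8. P1: store L1 := 78  bus=[BusRdX]  L1: P0=I P1=M  mem[L1]=53
9. P0: load  L0  bus=[-]  L0: P0=S P1=S  mem[L0]=20
10. P0: load  L1  bus=[BusRd,Flush]  L1: P0=S P1=S  mem[L1]=78
11. P0: load  L0  bus=[-]  L0: P0=S P1=S  mem[L0]=20
12. P0: load  L1  bus=[-]  L1: P0=S P1=S  mem[L1]=78
13. P1: store L1 := 3  bus=[BusRdX]  L1: P0=I P1=M  mem[L1]=78
14. P1: load  L1  bus=[-]  L1: P0=I P1=M  mem[L1]=78
15. P0: store L0 := 63  bus=[BusRdX]  L0: P0=M P1=I  mem[L0]=20
16. P0: load  L1  bus=[BusRd,Flush]  L1: P0=S P1=S  mem[L1]=3
17. P0: store L1 := 97  bus=[BusRdX]  L1: P0=M P1=I  mem[L1]=3
18. P0: load  L1  bus=[-]  L1: P0=M P1=I  mem[L1]=3
19. P1: store L1 := 64  bus=[BusRdX,Flush]  L1: P0=I P1=M  mem[L1]=97
20. P0: store L1 := 47  bus=[BusRdX,Flush]  L1: P0=M P1=I  mem[L1]=64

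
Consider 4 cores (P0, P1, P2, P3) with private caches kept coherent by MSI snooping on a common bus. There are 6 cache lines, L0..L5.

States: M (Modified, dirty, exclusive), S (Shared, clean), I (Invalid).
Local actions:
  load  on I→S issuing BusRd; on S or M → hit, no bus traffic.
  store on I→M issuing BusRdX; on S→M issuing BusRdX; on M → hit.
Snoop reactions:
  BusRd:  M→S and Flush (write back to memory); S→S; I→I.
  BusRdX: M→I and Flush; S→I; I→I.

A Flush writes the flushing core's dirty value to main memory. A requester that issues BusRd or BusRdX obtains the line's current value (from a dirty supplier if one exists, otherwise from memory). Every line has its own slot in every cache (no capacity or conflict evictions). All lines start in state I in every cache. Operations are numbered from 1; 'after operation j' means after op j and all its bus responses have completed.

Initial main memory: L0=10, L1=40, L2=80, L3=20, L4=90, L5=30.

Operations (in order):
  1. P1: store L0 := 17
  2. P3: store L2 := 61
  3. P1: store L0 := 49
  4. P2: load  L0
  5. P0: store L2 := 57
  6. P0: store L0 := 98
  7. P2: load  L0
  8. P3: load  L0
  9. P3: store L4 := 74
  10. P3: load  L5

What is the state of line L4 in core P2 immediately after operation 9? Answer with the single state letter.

state = I

[1] P1: store L0 := 17 | P0:I, P1:M(17), P2:I, P3:I | bus: BusRdX
[2] P3: store L2 := 61 | P0:I, P1:I, P2:I, P3:M(61) | bus: BusRdX
[3] P1: store L0 := 49 | P0:I, P1:M(49), P2:I, P3:I | bus: none
[4] P2: load  L0 | P0:I, P1:S(49), P2:S(49), P3:I | bus: BusRd,Flush
[5] P0: store L2 := 57 | P0:M(57), P1:I, P2:I, P3:I | bus: BusRdX,Flush
[6] P0: store L0 := 98 | P0:M(98), P1:I, P2:I, P3:I | bus: BusRdX
[7] P2: load  L0 | P0:S(98), P1:I, P2:S(98), P3:I | bus: BusRd,Flush
[8] P3: load  L0 | P0:S(98), P1:I, P2:S(98), P3:S(98) | bus: BusRd
[9] P3: store L4 := 74 | P0:I, P1:I, P2:I, P3:M(74) | bus: BusRdX
[10] P3: load  L5 | P0:I, P1:I, P2:I, P3:S(30) | bus: BusRd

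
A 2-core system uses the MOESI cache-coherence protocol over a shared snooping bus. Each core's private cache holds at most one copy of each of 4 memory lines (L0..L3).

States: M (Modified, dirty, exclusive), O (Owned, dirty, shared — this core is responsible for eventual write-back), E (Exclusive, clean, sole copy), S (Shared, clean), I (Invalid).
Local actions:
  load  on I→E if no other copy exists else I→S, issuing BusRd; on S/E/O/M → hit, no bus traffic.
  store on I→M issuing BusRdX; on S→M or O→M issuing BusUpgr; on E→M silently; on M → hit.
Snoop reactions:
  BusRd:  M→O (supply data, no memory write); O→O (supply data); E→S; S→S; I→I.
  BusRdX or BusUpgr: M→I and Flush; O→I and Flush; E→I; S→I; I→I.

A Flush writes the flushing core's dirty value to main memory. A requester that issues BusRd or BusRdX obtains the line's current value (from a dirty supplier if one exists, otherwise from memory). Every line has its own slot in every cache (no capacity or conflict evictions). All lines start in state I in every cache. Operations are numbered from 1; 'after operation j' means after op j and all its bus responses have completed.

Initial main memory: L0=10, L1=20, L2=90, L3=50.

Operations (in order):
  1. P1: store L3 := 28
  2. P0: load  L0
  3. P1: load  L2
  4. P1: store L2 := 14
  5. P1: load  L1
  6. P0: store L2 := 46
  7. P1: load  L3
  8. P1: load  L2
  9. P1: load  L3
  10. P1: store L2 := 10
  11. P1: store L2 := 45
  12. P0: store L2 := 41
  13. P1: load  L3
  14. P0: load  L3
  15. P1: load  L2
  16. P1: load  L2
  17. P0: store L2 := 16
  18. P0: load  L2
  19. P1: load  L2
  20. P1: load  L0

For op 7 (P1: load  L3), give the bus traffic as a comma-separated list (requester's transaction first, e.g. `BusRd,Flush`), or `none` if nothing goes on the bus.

bus = none

1. P1: store L3 := 28  bus=[BusRdX]  L3: P0=I P1=M  mem[L3]=50
2. P0: load  L0  bus=[BusRd]  L0: P0=E P1=I  mem[L0]=10
3. P1: load  L2  bus=[BusRd]  L2: P0=I P1=E  mem[L2]=90
4. P1: store L2 := 14  bus=[-]  L2: P0=I P1=M  mem[L2]=90
5. P1: load  L1  bus=[BusRd]  L1: P0=I P1=E  mem[L1]=20
6. P0: store L2 := 46  bus=[BusRdX,Flush]  L2: P0=M P1=I  mem[L2]=14
7. P1: load  L3  bus=[-]  L3: P0=I P1=M  mem[L3]=50
8. P1: load  L2  bus=[BusRd]  L2: P0=O P1=S  mem[L2]=14
9. P1: load  L3  bus=[-]  L3: P0=I P1=M  mem[L3]=50
10. P1: store L2 := 10  bus=[BusUpgr,Flush]  L2: P0=I P1=M  mem[L2]=46
11. P1: store L2 := 45  bus=[-]  L2: P0=I P1=M  mem[L2]=46
12. P0: store L2 := 41  bus=[BusRdX,Flush]  L2: P0=M P1=I  mem[L2]=45
13. P1: load  L3  bus=[-]  L3: P0=I P1=M  mem[L3]=50
14. P0: load  L3  bus=[BusRd]  L3: P0=S P1=O  mem[L3]=50
15. P1: load  L2  bus=[BusRd]  L2: P0=O P1=S  mem[L2]=45
16. P1: load  L2  bus=[-]  L2: P0=O P1=S  mem[L2]=45
17. P0: store L2 := 16  bus=[BusUpgr]  L2: P0=M P1=I  mem[L2]=45
18. P0: load  L2  bus=[-]  L2: P0=M P1=I  mem[L2]=45
19. P1: load  L2  bus=[BusRd]  L2: P0=O P1=S  mem[L2]=45
20. P1: load  L0  bus=[BusRd]  L0: P0=S P1=S  mem[L0]=10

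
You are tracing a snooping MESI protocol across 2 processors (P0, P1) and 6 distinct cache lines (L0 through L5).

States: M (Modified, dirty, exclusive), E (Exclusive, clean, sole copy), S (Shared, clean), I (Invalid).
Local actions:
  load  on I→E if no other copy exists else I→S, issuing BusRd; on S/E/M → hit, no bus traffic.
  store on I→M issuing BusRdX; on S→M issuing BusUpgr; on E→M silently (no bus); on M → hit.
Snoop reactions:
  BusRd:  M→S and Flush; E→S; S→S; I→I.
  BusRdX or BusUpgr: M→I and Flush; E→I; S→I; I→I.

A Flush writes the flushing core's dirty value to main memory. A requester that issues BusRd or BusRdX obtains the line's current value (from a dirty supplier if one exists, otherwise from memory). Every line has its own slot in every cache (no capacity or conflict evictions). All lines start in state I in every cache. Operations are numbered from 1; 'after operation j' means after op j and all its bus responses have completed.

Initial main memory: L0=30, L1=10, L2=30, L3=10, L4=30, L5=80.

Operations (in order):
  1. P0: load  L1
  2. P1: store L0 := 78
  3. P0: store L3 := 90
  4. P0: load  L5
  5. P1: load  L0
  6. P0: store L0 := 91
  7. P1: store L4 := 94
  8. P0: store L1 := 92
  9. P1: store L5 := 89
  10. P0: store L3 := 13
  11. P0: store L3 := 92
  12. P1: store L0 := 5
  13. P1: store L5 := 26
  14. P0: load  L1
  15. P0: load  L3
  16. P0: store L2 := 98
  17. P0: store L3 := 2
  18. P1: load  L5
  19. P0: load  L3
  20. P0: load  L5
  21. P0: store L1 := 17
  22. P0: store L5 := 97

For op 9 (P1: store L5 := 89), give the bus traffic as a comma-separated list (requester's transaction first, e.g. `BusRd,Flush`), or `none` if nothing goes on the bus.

bus = BusRdX

  op1 P0: load  L1 → E/I on L1; bus BusRd; mem=10
  op2 P1: store L0 := 78 → I/M on L0; bus BusRdX; mem=30
  op3 P0: store L3 := 90 → M/I on L3; bus BusRdX; mem=10
  op4 P0: load  L5 → E/I on L5; bus BusRd; mem=80
  op5 P1: load  L0 → I/M on L0; bus (none); mem=30
  op6 P0: store L0 := 91 → M/I on L0; bus BusRdX Flush; mem=78
  op7 P1: store L4 := 94 → I/M on L4; bus BusRdX; mem=30
  op8 P0: store L1 := 92 → M/I on L1; bus (none); mem=10
  op9 P1: store L5 := 89 → I/M on L5; bus BusRdX; mem=80
  op10 P0: store L3 := 13 → M/I on L3; bus (none); mem=10
  op11 P0: store L3 := 92 → M/I on L3; bus (none); mem=10
  op12 P1: store L0 := 5 → I/M on L0; bus BusRdX Flush; mem=91
  op13 P1: store L5 := 26 → I/M on L5; bus (none); mem=80
  op14 P0: load  L1 → M/I on L1; bus (none); mem=10
  op15 P0: load  L3 → M/I on L3; bus (none); mem=10
  op16 P0: store L2 := 98 → M/I on L2; bus BusRdX; mem=30
  op17 P0: store L3 := 2 → M/I on L3; bus (none); mem=10
  op18 P1: load  L5 → I/M on L5; bus (none); mem=80
  op19 P0: load  L3 → M/I on L3; bus (none); mem=10
  op20 P0: load  L5 → S/S on L5; bus BusRd Flush; mem=26
  op21 P0: store L1 := 17 → M/I on L1; bus (none); mem=10
  op22 P0: store L5 := 97 → M/I on L5; bus BusUpgr; mem=26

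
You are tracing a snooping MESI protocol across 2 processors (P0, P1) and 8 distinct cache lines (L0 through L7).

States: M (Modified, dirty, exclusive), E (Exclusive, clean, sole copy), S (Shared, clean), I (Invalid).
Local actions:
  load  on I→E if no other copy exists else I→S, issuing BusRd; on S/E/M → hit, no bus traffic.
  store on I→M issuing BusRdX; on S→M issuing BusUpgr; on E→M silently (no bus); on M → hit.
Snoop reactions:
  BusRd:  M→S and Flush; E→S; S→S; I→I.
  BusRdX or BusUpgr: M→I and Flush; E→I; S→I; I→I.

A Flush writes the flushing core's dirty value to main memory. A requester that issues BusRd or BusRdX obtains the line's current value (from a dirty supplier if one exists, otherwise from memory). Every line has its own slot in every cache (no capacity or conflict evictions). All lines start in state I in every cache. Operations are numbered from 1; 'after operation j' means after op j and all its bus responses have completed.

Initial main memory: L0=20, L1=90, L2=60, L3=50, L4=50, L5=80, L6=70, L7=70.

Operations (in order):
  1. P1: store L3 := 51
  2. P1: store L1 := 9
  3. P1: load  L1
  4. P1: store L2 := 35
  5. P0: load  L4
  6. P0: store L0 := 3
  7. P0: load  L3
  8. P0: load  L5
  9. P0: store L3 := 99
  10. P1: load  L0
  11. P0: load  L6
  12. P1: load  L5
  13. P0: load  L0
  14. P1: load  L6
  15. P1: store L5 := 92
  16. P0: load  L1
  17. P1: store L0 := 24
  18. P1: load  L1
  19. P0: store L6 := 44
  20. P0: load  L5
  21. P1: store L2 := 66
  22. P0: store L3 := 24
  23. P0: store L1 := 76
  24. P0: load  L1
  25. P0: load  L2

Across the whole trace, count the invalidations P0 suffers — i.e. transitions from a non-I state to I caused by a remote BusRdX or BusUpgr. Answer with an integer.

invalidations = 2

1. P1: store L3 := 51  bus=[BusRdX]  L3: P0=I P1=M  mem[L3]=50
2. P1: store L1 := 9  bus=[BusRdX]  L1: P0=I P1=M  mem[L1]=90
3. P1: load  L1  bus=[-]  L1: P0=I P1=M  mem[L1]=90
4. P1: store L2 := 35  bus=[BusRdX]  L2: P0=I P1=M  mem[L2]=60
5. P0: load  L4  bus=[BusRd]  L4: P0=E P1=I  mem[L4]=50
6. P0: store L0 := 3  bus=[BusRdX]  L0: P0=M P1=I  mem[L0]=20
7. P0: load  L3  bus=[BusRd,Flush]  L3: P0=S P1=S  mem[L3]=51
8. P0: load  L5  bus=[BusRd]  L5: P0=E P1=I  mem[L5]=80
9. P0: store L3 := 99  bus=[BusUpgr]  L3: P0=M P1=I  mem[L3]=51
10. P1: load  L0  bus=[BusRd,Flush]  L0: P0=S P1=S  mem[L0]=3
11. P0: load  L6  bus=[BusRd]  L6: P0=E P1=I  mem[L6]=70
12. P1: load  L5  bus=[BusRd]  L5: P0=S P1=S  mem[L5]=80
13. P0: load  L0  bus=[-]  L0: P0=S P1=S  mem[L0]=3
14. P1: load  L6  bus=[BusRd]  L6: P0=S P1=S  mem[L6]=70
15. P1: store L5 := 92  bus=[BusUpgr]  L5: P0=I P1=M  mem[L5]=80
16. P0: load  L1  bus=[BusRd,Flush]  L1: P0=S P1=S  mem[L1]=9
17. P1: store L0 := 24  bus=[BusUpgr]  L0: P0=I P1=M  mem[L0]=3
18. P1: load  L1  bus=[-]  L1: P0=S P1=S  mem[L1]=9
19. P0: store L6 := 44  bus=[BusUpgr]  L6: P0=M P1=I  mem[L6]=70
20. P0: load  L5  bus=[BusRd,Flush]  L5: P0=S P1=S  mem[L5]=92
21. P1: store L2 := 66  bus=[-]  L2: P0=I P1=M  mem[L2]=60
22. P0: store L3 := 24  bus=[-]  L3: P0=M P1=I  mem[L3]=51
23. P0: store L1 := 76  bus=[BusUpgr]  L1: P0=M P1=I  mem[L1]=9
24. P0: load  L1  bus=[-]  L1: P0=M P1=I  mem[L1]=9
25. P0: load  L2  bus=[BusRd,Flush]  L2: P0=S P1=S  mem[L2]=66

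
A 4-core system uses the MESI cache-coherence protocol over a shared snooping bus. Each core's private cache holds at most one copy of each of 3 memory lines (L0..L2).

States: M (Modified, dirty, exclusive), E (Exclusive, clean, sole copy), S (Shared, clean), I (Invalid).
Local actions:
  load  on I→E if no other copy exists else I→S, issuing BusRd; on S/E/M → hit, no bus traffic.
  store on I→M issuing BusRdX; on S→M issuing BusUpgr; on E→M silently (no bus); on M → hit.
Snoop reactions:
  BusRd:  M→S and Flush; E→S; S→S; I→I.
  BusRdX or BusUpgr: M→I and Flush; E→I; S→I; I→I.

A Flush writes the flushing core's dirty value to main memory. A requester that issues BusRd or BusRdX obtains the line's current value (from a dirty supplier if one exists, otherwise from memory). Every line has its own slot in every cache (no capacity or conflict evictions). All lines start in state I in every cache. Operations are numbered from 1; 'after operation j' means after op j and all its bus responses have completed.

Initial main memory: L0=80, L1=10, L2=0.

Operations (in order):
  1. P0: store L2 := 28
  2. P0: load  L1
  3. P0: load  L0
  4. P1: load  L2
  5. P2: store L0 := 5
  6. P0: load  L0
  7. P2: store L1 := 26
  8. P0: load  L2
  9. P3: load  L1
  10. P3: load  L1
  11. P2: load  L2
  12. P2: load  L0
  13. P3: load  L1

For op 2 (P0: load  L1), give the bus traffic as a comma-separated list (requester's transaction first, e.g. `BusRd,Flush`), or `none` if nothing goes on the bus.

1. P0: store L2 := 28  bus=[BusRdX]  L2: P0=M P1=I P2=I P3=I  mem[L2]=0
2. P0: load  L1  bus=[BusRd]  L1: P0=E P1=I P2=I P3=I  mem[L1]=10
3. P0: load  L0  bus=[BusRd]  L0: P0=E P1=I P2=I P3=I  mem[L0]=80
4. P1: load  L2  bus=[BusRd,Flush]  L2: P0=S P1=S P2=I P3=I  mem[L2]=28
5. P2: store L0 := 5  bus=[BusRdX]  L0: P0=I P1=I P2=M P3=I  mem[L0]=80
6. P0: load  L0  bus=[BusRd,Flush]  L0: P0=S P1=I P2=S P3=I  mem[L0]=5
7. P2: store L1 := 26  bus=[BusRdX]  L1: P0=I P1=I P2=M P3=I  mem[L1]=10
8. P0: load  L2  bus=[-]  L2: P0=S P1=S P2=I P3=I  mem[L2]=28
9. P3: load  L1  bus=[BusRd,Flush]  L1: P0=I P1=I P2=S P3=S  mem[L1]=26
10. P3: load  L1  bus=[-]  L1: P0=I P1=I P2=S P3=S  mem[L1]=26
11. P2: load  L2  bus=[BusRd]  L2: P0=S P1=S P2=S P3=I  mem[L2]=28
12. P2: load  L0  bus=[-]  L0: P0=S P1=I P2=S P3=I  mem[L0]=5
13. P3: load  L1  bus=[-]  L1: P0=I P1=I P2=S P3=S  mem[L1]=26

bus = BusRd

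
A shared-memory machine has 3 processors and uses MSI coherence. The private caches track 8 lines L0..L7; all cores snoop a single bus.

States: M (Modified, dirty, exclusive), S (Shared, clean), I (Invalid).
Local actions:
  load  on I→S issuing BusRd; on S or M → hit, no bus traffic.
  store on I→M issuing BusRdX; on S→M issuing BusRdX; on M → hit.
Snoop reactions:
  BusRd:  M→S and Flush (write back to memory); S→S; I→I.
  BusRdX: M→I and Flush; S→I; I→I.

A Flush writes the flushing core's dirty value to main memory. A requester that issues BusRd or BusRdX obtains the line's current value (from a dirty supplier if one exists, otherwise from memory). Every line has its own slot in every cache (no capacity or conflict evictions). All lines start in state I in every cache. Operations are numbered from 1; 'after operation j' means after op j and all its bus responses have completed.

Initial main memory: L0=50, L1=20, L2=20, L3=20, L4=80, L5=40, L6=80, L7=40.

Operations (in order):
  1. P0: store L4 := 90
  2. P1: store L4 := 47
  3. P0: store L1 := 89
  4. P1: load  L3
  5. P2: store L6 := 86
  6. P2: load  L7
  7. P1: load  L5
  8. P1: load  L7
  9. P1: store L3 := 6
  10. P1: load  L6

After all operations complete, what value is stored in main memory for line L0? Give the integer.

step 1: P0: store L4 := 90  ⟶  MII  (L4)  txn=BusRdX  M[L4]=80
step 2: P1: store L4 := 47  ⟶  IMI  (L4)  txn=BusRdX+Flush  M[L4]=90
step 3: P0: store L1 := 89  ⟶  MII  (L1)  txn=BusRdX  M[L1]=20
step 4: P1: load  L3  ⟶  ISI  (L3)  txn=BusRd  M[L3]=20
step 5: P2: store L6 := 86  ⟶  IIM  (L6)  txn=BusRdX  M[L6]=80
step 6: P2: load  L7  ⟶  IIS  (L7)  txn=BusRd  M[L7]=40
step 7: P1: load  L5  ⟶  ISI  (L5)  txn=BusRd  M[L5]=40
step 8: P1: load  L7  ⟶  ISS  (L7)  txn=BusRd  M[L7]=40
step 9: P1: store L3 := 6  ⟶  IMI  (L3)  txn=BusRdX  M[L3]=20
step 10: P1: load  L6  ⟶  ISS  (L6)  txn=BusRd+Flush  M[L6]=86

memory[L0] = 50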